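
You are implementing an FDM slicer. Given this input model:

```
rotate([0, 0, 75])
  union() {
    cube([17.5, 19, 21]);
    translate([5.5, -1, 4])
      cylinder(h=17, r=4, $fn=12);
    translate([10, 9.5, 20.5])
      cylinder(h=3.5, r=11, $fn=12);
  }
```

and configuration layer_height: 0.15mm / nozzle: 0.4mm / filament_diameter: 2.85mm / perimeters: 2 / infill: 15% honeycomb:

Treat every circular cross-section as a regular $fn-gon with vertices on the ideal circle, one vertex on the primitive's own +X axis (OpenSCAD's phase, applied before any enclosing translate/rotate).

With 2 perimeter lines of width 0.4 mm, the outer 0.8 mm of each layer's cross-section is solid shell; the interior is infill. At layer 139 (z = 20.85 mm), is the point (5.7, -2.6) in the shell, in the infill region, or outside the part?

outside

At z = 20.85 mm: the cube (footprint 17.5×19) is included at this height; the cylinder at (5.5, -1): section is a regular 12-gon, circumradius r=4; the r=11 cylinder at (10, 9.5) contributes a regular 12-gon of circumradius 11; Combining (union): the regions partially overlap (shared area 327.58 mm²), so overlapping operands fuse into one piece — 1 connected region; (whole slice rotated 75° about Z — lengths, areas and connectivity unchanged). Overall, the cross-section is a single solid region. Undo the 75° rotation: the query point maps to (-1.036, -6.179) in the un-rotated model frame. The nearest boundary edge runs (3.50, -4.46)→(2.04, -3.00); distance from the point to it = 4.42 mm. The point is not inside any of the regions above, so it lies outside the cross-section (4.42 mm from the nearest boundary).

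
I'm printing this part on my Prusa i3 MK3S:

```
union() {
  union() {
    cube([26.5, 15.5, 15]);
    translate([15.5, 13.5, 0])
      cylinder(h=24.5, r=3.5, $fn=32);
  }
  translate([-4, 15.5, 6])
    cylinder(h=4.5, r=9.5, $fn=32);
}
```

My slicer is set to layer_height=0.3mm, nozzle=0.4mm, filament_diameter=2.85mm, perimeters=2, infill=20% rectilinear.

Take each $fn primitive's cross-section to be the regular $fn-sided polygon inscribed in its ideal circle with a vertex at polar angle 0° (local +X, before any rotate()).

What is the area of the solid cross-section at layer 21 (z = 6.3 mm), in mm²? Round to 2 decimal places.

At z = 6.3 mm: the 26.5×15.5 cube contributes its full rectangle (area 410.75 mm²); the r=3.5 cylinder at (15.5, 13.5) gives a regular 32-gon of circumradius 3.5 (constant along its height) (area = (32/2)·3.500²·sin(360°/32) = 38.24 mm²); Merging all regions: the regions partially overlap — summed areas 448.99 mm² minus the doubly-counted overlap 32.27 mm² gives 416.72 mm² — area = 416.72 mm²; the cylinder at (-4, 15.5): section is a regular 32-gon, circumradius r=9.5 (area = (32/2)·9.500²·sin(360°/32) = 281.71 mm²); Merging all regions: the regions partially overlap — summed areas 698.43 mm² minus the doubly-counted overlap 33.70 mm² gives 664.73 mm² — area = 664.73 mm². Overall, the cross-section is a single solid region. Net area = 664.73 mm².

664.73 mm²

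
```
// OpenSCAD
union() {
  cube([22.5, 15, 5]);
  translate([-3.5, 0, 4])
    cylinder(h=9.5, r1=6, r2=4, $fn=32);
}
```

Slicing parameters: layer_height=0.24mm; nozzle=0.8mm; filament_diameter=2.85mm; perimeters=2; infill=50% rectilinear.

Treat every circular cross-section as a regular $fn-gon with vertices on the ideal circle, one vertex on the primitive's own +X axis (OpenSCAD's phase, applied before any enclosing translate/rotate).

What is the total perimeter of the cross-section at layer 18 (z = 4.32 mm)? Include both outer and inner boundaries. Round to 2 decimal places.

At z = 4.32 mm: the cube (footprint 22.5×15) is included at this height (perimeter 75.00 mm); the cone at (-3.5, 0) (r1=6→r2=4) has section circumradius 5.933 here — a regular 32-gon (perimeter = 2·32·5.933·sin(180°/32) = 37.22 mm); Combining (union): the regions partially overlap (shared area 8.05 mm²), so the edge portions inside another operand are dropped and the merged outline is re-measured after clipping — boundary = 99.47 mm. Overall, the cross-section is a single solid region. Total boundary length (outer) = 99.47 mm.

99.47 mm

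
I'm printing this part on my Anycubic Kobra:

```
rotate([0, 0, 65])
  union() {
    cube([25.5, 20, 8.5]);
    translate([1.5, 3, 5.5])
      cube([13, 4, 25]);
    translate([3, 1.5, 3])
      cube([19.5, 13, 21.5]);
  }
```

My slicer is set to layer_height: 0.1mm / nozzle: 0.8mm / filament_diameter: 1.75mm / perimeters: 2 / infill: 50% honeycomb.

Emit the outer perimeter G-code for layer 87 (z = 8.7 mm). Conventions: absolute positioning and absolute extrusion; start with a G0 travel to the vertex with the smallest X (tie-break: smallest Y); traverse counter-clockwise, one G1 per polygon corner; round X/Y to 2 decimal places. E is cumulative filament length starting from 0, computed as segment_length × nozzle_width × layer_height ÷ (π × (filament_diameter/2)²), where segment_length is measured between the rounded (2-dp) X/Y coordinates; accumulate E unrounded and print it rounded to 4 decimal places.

At z = 8.7 mm: the cube is not intersected at this z (z outside [0, 8.5]); the cube at (1.5, 3) (footprint 13×4) is included at this height; the cube at (3, 1.5) is present — its section is the full 19.5×13 rectangle; Merging all regions: the regions partially overlap (shared area 46.00 mm²), so overlapping operands fuse into one piece — 1 connected region; (rotated 65° about Z; rotation is an isometry so areas/perimeters/island counts are preserved). The outline is a single polygon with 8 vertices. Extrusion per mm of travel: 0.8 × 0.1 / (π × 0.875²) = 0.033260. Accumulating E over each segment gives final E = 2.2616.

G0 X-11.87 Y8.85 Z8.70
G1 X-5.08 Y5.68 E0.2492
G1 X-5.71 Y4.32 E0.2991
G1 X-2.08 Y2.63 E0.4323
G1 X-1.45 Y3.99 E0.4821
G1 X-0.09 Y3.35 E0.5321
G1 X8.15 Y21.03 E1.1809
G1 X-3.63 Y26.52 E1.6131
G1 X-11.87 Y8.85 E2.2616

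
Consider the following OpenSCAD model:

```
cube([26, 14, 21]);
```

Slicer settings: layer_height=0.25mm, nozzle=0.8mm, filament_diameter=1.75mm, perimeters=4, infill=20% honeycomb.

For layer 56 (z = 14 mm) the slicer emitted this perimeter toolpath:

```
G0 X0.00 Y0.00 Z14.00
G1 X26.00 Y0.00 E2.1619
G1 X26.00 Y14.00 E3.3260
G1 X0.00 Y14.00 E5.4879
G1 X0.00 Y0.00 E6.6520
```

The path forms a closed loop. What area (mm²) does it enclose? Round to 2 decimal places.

Apply the shoelace formula to the sequence of (X, Y) vertices; enclosed area = 364.00 mm².

364.00 mm²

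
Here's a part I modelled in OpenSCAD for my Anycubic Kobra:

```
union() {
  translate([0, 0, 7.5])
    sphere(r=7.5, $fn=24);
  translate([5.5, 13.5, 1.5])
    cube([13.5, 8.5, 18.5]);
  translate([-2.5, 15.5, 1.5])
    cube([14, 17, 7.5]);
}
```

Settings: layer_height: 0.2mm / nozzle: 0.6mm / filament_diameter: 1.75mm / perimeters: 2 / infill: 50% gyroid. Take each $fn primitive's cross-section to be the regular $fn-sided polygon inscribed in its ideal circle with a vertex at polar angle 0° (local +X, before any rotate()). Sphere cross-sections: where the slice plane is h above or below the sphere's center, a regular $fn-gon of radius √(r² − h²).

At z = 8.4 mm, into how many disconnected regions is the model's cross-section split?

At z = 8.4 mm: the r=7.5 sphere slices to a regular 24-gon of circumradius 7.446 (√(r²−h²) with h=0.9 from center); the cube at (5.5, 13.5) is present — its section is the full 13.5×8.5 rectangle; the cube at (-2.5, 15.5) is present — its section is the full 14×17 rectangle; Merging all regions: the regions partially overlap (shared area 39.00 mm²), so overlapping operands fuse into one piece — 2 connected regions. The result has 2 disconnected regions.

2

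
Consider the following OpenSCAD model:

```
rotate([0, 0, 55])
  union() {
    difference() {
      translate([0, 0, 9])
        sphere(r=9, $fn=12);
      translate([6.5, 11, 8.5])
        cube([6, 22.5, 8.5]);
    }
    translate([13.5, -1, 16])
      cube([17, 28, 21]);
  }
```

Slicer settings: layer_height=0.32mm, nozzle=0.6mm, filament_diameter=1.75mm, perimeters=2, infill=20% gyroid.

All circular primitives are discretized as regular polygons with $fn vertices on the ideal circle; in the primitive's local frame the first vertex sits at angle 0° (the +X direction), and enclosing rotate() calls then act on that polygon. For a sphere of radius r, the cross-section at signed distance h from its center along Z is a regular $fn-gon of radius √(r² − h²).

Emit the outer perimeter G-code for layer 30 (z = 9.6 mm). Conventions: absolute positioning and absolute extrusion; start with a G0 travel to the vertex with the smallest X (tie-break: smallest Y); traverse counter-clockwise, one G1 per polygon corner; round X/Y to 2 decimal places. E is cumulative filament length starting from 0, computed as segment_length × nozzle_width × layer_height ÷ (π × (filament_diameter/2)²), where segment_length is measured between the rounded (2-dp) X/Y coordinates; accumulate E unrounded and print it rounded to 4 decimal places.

G0 X-8.95 Y0.78 Z9.60
G1 X-8.14 Y-3.80 E0.3713
G1 X-5.15 Y-7.36 E0.7424
G1 X-0.78 Y-8.95 E1.1136
G1 X3.80 Y-8.14 E1.4848
G1 X7.36 Y-5.15 E1.8560
G1 X8.95 Y-0.78 E2.2272
G1 X8.14 Y3.80 E2.5984
G1 X5.15 Y7.36 E2.9695
G1 X0.78 Y8.95 E3.3407
G1 X-3.80 Y8.14 E3.7120
G1 X-7.36 Y5.15 E4.0831
G1 X-8.95 Y0.78 E4.4543

At z = 9.6 mm: the sphere: section is a regular 12-gon, circumradius = √(r²−h²) = √(9²−0.6²) = 8.980; the 6×22.5 cube at (6.5, 11) contributes its full rectangle; Taking the first minus the rest: starting from the r=9 sphere, the 6×22.5 cube at (6.5, 11) misses the remaining region (no effect) — 1 connected region; the cube at (13.5, -1) does not reach this height (z outside [16, 37]); Merging all regions: only the result so far is present, so the union is just that shape — 1 connected region; (rotated 55° about Z; rotation is an isometry so areas/perimeters/island counts are preserved). The outline is a single polygon with 12 vertices. Extrusion per mm of travel: 0.6 × 0.32 / (π × 0.875²) = 0.079824. Accumulating E over each segment gives final E = 4.4543.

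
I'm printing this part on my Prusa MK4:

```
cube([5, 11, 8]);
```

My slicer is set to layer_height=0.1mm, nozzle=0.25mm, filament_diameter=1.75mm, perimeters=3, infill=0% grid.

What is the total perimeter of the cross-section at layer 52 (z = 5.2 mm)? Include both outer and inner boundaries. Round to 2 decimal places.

32.00 mm

At z = 5.2 mm: the 5×11 cube contributes its full rectangle (perimeter 32.00 mm). Overall, the cross-section is a single solid region. Total boundary length (outer) = 32.00 mm.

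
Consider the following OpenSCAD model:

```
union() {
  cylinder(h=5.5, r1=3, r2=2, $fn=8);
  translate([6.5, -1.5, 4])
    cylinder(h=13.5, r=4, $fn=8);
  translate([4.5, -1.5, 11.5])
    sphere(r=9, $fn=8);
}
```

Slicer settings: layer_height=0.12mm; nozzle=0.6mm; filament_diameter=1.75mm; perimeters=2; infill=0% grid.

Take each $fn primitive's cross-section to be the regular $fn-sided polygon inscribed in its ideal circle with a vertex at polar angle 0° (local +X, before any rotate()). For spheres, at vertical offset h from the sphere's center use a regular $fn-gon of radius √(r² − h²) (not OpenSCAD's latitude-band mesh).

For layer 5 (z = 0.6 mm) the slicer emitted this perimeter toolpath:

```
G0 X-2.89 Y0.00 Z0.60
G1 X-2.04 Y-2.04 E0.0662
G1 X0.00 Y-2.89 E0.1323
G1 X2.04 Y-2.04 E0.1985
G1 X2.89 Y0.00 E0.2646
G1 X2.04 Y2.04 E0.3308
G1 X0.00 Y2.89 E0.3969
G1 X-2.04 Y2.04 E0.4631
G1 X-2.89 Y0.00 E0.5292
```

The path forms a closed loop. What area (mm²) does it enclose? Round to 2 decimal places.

23.58 mm²

Apply the shoelace formula to the sequence of (X, Y) vertices; enclosed area = 23.58 mm².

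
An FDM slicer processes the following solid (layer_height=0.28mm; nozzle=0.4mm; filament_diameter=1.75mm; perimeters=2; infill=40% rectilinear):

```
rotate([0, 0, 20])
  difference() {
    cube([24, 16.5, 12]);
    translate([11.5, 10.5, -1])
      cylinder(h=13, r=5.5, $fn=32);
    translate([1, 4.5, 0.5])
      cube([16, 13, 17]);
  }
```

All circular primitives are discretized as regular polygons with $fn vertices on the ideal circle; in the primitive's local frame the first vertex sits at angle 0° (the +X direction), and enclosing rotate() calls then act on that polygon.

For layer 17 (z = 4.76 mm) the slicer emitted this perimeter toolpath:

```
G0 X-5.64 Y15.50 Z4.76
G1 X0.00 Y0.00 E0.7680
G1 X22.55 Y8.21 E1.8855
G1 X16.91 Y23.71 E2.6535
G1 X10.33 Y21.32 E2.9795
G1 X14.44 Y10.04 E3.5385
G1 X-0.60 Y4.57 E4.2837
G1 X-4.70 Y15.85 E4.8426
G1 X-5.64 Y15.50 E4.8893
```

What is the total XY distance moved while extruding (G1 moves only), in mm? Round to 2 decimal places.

105.00 mm

Sum the Euclidean lengths of each G1 segment: total = 105.00 mm.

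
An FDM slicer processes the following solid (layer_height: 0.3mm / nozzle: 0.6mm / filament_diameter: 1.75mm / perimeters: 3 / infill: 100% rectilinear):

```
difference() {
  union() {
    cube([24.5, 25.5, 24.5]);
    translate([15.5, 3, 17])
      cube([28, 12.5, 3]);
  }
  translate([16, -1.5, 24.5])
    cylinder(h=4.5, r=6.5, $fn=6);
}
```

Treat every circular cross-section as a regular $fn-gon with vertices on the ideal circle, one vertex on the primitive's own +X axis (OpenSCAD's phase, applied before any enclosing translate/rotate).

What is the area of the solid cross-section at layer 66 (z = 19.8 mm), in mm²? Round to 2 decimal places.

862.25 mm²

At z = 19.8 mm: the cube (footprint 24.5×25.5) is included at this height (area 624.75 mm²); the cube at (15.5, 3) is present — its section is the full 28×12.5 rectangle (area 350.00 mm²); Taking the union: the regions partially overlap — summed areas 974.75 mm² minus the doubly-counted overlap 112.50 mm² gives 862.25 mm² — area = 862.25 mm²; the cylinder at (16, -1.5) does not reach this height (z outside [24.5, 29]); After the difference (first − rest): none of the subtracted shapes is present at this height, so the result so far is unchanged — area = 862.25 mm². Overall, the cross-section is a single solid region. Net area = 862.25 mm².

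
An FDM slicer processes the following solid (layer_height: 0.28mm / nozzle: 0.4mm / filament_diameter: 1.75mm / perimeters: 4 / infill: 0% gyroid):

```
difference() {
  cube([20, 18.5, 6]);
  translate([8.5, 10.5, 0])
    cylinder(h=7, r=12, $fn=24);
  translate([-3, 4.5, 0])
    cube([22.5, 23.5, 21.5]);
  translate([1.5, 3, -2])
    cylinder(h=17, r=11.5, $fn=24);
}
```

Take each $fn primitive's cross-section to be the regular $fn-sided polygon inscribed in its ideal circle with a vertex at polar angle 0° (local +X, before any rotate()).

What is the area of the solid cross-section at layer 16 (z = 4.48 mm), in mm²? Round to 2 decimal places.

At z = 4.48 mm: the cube (footprint 20×18.5) is included at this height (area 370.00 mm²); the r=12 cylinder at (8.5, 10.5) gives a regular 24-gon of circumradius 12 (constant along its height) (area = (24/2)·12.000²·sin(360°/24) = 447.24 mm²); the 22.5×23.5 cube at (-3, 4.5) contributes its full rectangle (area 528.75 mm²); the r=11.5 cylinder at (1.5, 3) contributes a regular 24-gon of circumradius 11.5 (area = (24/2)·11.500²·sin(360°/24) = 410.75 mm²); Subtracting the remaining from the first: starting from the 20×18.5 cube (370.00 mm²), the r=12 cylinder at (8.5, 10.5) partially overlaps it — only the 346.76 mm² overlap (of its 447.24 mm²) is removed, clipping the outline; the 22.5×23.5 cube at (-3, 4.5) partially overlaps it — only the 3.64 mm² overlap (of its 528.75 mm²) is removed, clipping the outline; the r=11.5 cylinder at (1.5, 3) partially overlaps it — only the 2.68 mm² overlap (of its 410.75 mm²) is removed, clipping the outline — area = 16.92 mm². Overall, the cross-section has 2 separate islands. Net area = 16.92 mm².

16.92 mm²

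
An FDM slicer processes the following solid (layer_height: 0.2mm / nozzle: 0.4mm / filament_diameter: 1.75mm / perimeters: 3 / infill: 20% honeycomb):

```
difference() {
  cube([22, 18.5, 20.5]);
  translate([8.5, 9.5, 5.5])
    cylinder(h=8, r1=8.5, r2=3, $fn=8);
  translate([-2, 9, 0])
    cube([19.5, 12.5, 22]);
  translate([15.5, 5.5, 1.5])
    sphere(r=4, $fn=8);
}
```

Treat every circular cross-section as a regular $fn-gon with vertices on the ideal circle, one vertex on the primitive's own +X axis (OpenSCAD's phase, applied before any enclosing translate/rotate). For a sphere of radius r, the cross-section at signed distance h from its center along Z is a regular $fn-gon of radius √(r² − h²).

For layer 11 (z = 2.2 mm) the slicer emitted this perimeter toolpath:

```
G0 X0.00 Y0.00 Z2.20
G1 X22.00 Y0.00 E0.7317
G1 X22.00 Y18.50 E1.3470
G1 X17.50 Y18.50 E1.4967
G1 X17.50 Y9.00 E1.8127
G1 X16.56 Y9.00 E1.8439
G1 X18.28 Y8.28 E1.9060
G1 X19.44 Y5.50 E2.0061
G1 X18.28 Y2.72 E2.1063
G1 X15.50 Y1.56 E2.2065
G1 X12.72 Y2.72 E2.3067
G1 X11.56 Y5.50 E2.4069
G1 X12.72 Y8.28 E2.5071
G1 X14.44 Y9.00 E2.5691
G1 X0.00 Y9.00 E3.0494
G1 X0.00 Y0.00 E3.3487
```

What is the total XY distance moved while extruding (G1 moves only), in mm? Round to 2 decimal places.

100.68 mm

Sum the Euclidean lengths of each G1 segment: total = 100.68 mm.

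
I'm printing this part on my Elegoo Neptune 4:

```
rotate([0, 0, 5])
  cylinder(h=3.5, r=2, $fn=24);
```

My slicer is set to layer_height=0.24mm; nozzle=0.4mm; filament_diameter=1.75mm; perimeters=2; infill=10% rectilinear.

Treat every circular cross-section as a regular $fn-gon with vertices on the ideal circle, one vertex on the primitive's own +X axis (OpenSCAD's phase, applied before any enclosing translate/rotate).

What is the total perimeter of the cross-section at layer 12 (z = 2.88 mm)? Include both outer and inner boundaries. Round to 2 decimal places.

12.53 mm

At z = 2.88 mm: the cylinder: section is a regular 24-gon, circumradius r=2 (perimeter = 2·24·2.000·sin(180°/24) = 12.53 mm); (whole slice rotated 5° about Z — lengths, areas and connectivity unchanged). Overall, the cross-section is a single solid region. Total boundary length (outer) = 12.53 mm.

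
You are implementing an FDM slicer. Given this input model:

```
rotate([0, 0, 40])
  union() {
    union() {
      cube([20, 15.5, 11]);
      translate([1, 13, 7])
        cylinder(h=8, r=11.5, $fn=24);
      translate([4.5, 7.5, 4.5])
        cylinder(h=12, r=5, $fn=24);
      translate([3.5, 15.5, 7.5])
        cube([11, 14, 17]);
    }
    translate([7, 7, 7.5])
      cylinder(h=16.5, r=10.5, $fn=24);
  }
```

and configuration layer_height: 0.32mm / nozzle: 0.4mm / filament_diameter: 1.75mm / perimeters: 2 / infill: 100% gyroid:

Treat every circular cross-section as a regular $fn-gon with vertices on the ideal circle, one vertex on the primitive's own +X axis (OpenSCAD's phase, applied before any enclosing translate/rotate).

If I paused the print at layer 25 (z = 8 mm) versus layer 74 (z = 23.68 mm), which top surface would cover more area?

layer 25 (z = 8 mm)

Layer 25 (z = 8): the 20×15.5 cube contributes its full rectangle (area 310.00 mm²); the r=11.5 cylinder at (1, 13) contributes a regular 24-gon of circumradius 11.5 (area = (24/2)·11.500²·sin(360°/24) = 410.75 mm²); the r=5 cylinder at (4.5, 7.5) contributes a regular 24-gon of circumradius 5 (area = (24/2)·5.000²·sin(360°/24) = 77.65 mm²); the cube at (3.5, 15.5) (footprint 11×14) is included at this height (area 154.00 mm²); Merging all regions: the regions partially overlap — summed areas 952.39 mm² minus the doubly-counted overlap 274.86 mm² gives 677.53 mm² — area = 677.53 mm²; the r=10.5 cylinder at (7, 7) gives a regular 24-gon of circumradius 10.5 (constant along its height) (area = (24/2)·10.500²·sin(360°/24) = 342.42 mm²); Merging all regions: the regions partially overlap — summed areas 1019.94 mm² minus the doubly-counted overlap 302.95 mm² gives 716.99 mm² — area = 716.99 mm²; (rotated 40° about Z; rotation is an isometry so areas/perimeters/island counts are preserved). So its area = 716.99 mm². Layer 74 (z = 23.68): the cube is not intersected at this z (z outside [0, 11]); the cylinder at (1, 13) does not reach this height (z outside [7, 15]); the cylinder at (4.5, 7.5) is absent (z outside [4.5, 16.5]); the 11×14 cube at (3.5, 15.5) contributes its full rectangle (area 154.00 mm²); Taking the union: only the 11×14 cube at (3.5, 15.5) is present, so the union is just that shape — area = 154.00 mm²; the cylinder at (7, 7): section is a regular 24-gon, circumradius r=10.5 (area = (24/2)·10.500²·sin(360°/24) = 342.42 mm²); Combining (union): the regions partially overlap — summed areas 496.42 mm² minus the doubly-counted overlap 14.12 mm² gives 482.30 mm² — area = 482.30 mm²; (whole slice rotated 40° about Z — lengths, areas and connectivity unchanged). So its area = 482.30 mm². Layer 25 is larger (716.99 vs 482.30 mm²).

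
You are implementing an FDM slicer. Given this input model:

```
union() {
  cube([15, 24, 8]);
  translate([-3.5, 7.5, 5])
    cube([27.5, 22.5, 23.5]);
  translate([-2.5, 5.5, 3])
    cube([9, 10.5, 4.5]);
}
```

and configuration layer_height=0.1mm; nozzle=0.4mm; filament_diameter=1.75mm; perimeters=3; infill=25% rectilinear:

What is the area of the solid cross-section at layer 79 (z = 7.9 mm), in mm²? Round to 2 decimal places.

731.25 mm²

At z = 7.9 mm: the 15×24 cube contributes its full rectangle (area 360.00 mm²); the 27.5×22.5 cube at (-3.5, 7.5) contributes its full rectangle (area 618.75 mm²); the cube at (-2.5, 5.5) is absent (z outside [3, 7.5]); Merging all regions: the regions partially overlap — summed areas 978.75 mm² minus the doubly-counted overlap 247.50 mm² gives 731.25 mm² — area = 731.25 mm². Overall, the cross-section is a single solid region. Net area = 731.25 mm².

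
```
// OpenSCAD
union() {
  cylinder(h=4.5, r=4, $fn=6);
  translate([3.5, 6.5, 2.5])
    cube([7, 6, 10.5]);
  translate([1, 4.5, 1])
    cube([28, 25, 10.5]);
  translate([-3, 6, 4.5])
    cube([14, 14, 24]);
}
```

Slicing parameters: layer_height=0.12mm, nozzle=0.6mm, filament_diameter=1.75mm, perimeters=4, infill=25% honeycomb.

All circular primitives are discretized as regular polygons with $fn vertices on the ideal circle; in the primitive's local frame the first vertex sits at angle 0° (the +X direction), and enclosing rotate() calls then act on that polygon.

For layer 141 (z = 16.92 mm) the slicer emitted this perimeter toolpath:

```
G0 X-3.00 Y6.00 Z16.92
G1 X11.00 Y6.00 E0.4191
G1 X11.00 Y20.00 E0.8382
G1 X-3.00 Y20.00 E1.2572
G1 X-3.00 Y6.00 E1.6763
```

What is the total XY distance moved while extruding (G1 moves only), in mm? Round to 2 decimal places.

56.00 mm

Sum the Euclidean lengths of each G1 segment: total = 56.00 mm.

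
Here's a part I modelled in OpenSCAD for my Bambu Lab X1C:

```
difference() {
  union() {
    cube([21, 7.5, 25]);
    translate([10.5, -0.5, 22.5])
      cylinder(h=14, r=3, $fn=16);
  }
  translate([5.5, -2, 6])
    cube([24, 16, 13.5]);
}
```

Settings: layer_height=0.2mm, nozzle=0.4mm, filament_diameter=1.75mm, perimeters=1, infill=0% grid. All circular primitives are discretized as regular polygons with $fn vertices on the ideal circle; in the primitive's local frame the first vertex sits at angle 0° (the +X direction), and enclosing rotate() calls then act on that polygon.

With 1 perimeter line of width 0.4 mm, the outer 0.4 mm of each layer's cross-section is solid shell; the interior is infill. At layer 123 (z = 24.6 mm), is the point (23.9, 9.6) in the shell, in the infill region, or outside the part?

outside

At z = 24.6 mm: the cube is present — its section is the full 21×7.5 rectangle; the r=3 cylinder at (10.5, -0.5) contributes a regular 16-gon of circumradius 3; Taking the union: the regions partially overlap (shared area 10.83 mm²), so overlapping operands fuse into one piece — 1 connected region; the cube at (5.5, -2) is absent (z outside [6, 19.5]); After the difference (first − rest): none of the subtracted shapes is present at this height, so the result so far is unchanged — 1 connected region. Overall, the cross-section is a single solid region. The nearest boundary edge runs (0.00, 7.50)→(21.00, 7.50); distance from the point to it = 3.58 mm. The point is not inside any of the regions above, so it lies outside the cross-section (3.58 mm from the nearest boundary).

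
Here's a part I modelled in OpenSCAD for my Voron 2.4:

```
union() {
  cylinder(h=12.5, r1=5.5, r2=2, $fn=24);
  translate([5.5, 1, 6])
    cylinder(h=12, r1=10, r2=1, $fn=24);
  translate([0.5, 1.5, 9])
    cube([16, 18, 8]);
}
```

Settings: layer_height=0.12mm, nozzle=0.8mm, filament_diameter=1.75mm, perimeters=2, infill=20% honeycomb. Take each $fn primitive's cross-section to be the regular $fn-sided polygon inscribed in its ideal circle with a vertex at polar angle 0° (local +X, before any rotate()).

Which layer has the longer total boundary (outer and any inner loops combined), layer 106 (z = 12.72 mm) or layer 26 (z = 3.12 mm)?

Layer 106 (z = 12.72): the cone is not intersected at this z (z outside [0, 12.5]); the cone at (5.5, 1) (r1=10→r2=1) has section circumradius 4.960 here — a regular 24-gon (perimeter = 2·24·4.960·sin(180°/24) = 31.08 mm); the cube at (0.5, 1.5) (footprint 16×18) is included at this height (perimeter 68.00 mm); Taking the union: the regions partially overlap (shared area 33.28 mm²), so the edge portions inside another operand are dropped and the merged outline is re-measured after clipping — boundary = 74.76 mm. So its perimeter = 74.76 mm. Layer 26 (z = 3.12): the cone (r1=5.5→r2=2) has section circumradius 4.626 here — a regular 24-gon (perimeter = 2·24·4.626·sin(180°/24) = 28.99 mm); the cone at (5.5, 1) does not reach this height (z outside [6, 18]); the cube at (0.5, 1.5) is not intersected at this z (z outside [9, 17]); Taking the union: only the cone is present, so the union is just that shape — boundary = 28.99 mm. So its perimeter = 28.99 mm. Layer 106 is larger (74.76 vs 28.99 mm).

layer 106 (z = 12.72 mm)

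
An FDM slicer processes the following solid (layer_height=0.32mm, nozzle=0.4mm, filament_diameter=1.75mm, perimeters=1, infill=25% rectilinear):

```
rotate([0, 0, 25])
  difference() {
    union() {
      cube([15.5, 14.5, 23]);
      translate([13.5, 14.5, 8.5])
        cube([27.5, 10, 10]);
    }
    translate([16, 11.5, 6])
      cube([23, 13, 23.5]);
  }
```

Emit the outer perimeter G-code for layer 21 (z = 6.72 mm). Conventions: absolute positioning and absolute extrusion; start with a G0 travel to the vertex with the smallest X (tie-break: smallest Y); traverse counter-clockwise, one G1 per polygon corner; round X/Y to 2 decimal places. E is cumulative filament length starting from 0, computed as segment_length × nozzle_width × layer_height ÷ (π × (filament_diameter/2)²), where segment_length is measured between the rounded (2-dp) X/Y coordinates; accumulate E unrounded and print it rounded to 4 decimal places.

G0 X-6.13 Y13.14 Z6.72
G1 X0.00 Y0.00 E0.7716
G1 X14.05 Y6.55 E1.5966
G1 X7.92 Y19.69 E2.3682
G1 X-6.13 Y13.14 E3.1931

At z = 6.72 mm: the cube is present — its section is the full 15.5×14.5 rectangle; the cube at (13.5, 14.5) does not reach this height (z outside [8.5, 18.5]); Taking the union: only the 15.5×14.5 cube is present, so the union is just that shape — 1 connected region; the cube at (16, 11.5) is present — its section is the full 23×13 rectangle; Taking the first minus the rest: starting from the result so far, the 23×13 cube at (16, 11.5) misses the remaining region (no effect) — 1 connected region; (rotated 25° about Z; rotation is an isometry so areas/perimeters/island counts are preserved). The outline is a single polygon with 4 vertices. Extrusion per mm of travel: 0.4 × 0.32 / (π × 0.875²) = 0.053216. Accumulating E over each segment gives final E = 3.1931.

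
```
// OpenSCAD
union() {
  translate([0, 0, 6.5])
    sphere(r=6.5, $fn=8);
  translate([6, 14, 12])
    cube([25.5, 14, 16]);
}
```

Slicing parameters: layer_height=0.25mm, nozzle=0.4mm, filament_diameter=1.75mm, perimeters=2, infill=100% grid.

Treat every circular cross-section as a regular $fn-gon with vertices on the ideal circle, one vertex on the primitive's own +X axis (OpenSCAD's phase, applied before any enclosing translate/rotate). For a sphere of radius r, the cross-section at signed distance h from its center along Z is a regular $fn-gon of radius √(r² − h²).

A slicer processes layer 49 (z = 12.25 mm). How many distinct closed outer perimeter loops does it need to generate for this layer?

2

At z = 12.25 mm: the r=6.5 sphere slices to a regular 8-gon of circumradius 3.031 (√(r²−h²) with h=5.75 from center); the 25.5×14 cube at (6, 14) contributes its full rectangle; Combining (union): the 2 present regions are separate (no shared area or edge), so areas and boundary lengths simply add and each stays a separate island — 2 connected regions. The result has 2 disconnected regions.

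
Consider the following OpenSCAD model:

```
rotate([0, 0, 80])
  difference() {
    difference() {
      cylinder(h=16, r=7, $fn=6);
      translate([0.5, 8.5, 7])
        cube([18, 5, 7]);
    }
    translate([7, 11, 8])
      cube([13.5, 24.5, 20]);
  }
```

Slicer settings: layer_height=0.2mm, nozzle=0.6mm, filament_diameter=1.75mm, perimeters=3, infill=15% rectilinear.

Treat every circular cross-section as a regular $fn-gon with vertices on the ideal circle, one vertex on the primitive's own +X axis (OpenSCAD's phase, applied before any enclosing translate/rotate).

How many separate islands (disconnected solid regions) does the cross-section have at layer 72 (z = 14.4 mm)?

At z = 14.4 mm: the r=7 cylinder contributes a regular 6-gon of circumradius 7; the cube at (0.5, 8.5) is absent (z outside [7, 14]); Subtracting the remaining from the first: none of the subtracted shapes is present at this height, so the r=7 cylinder is unchanged — 1 connected region; the cube at (7, 11) is present — its section is the full 13.5×24.5 rectangle; Taking the first minus the rest: starting from that combined region, the 13.5×24.5 cube at (7, 11) misses the remaining region (no effect) — 1 connected region; (whole slice rotated 80° about Z — lengths, areas and connectivity unchanged). Overall, the cross-section is a single solid region. Island count = 1.

1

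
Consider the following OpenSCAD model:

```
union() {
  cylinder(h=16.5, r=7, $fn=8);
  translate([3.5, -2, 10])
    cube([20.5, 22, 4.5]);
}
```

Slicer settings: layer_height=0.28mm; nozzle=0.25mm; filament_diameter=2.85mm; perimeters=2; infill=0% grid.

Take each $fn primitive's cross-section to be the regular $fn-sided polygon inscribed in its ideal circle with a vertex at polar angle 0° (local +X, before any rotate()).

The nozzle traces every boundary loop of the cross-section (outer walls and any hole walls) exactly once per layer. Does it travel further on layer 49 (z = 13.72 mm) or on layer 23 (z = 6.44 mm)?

layer 49 (z = 13.72 mm)

Layer 49 (z = 13.72): the cylinder: section is a regular 8-gon, circumradius r=7 (perimeter = 2·8·7.000·sin(180°/8) = 42.86 mm); the cube at (3.5, -2) is present — its section is the full 20.5×22 rectangle (perimeter 85.00 mm); Merging all regions: the regions partially overlap (shared area 18.86 mm²), so the edge portions inside another operand are dropped and the merged outline is re-measured after clipping — boundary = 108.55 mm. So its perimeter = 108.55 mm. Layer 23 (z = 6.44): the cylinder: section is a regular 8-gon, circumradius r=7 (perimeter = 2·8·7.000·sin(180°/8) = 42.86 mm); the cube at (3.5, -2) is absent (z outside [10, 14.5]); Merging all regions: only the r=7 cylinder is present, so the union is just that shape — boundary = 42.86 mm. So its perimeter = 42.86 mm. Layer 49 is larger (108.55 vs 42.86 mm).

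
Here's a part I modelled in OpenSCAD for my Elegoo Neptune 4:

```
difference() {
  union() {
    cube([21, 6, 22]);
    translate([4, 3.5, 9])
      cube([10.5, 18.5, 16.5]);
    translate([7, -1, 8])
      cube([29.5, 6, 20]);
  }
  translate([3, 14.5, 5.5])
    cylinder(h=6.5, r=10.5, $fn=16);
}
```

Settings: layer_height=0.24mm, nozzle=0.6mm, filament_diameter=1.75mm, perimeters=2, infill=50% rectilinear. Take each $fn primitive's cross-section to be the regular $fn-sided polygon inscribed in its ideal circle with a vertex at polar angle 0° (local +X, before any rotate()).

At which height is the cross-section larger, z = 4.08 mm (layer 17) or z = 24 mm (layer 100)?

layer 100 (z = 24 mm)

Layer 17 (z = 4.08): the cube is present — its section is the full 21×6 rectangle (area 126.00 mm²); the cube at (4, 3.5) does not reach this height (z outside [9, 25.5]); the cube at (7, -1) is absent (z outside [8, 28]); Merging all regions: only the 21×6 cube is present, so the union is just that shape — area = 126.00 mm²; the cylinder at (3, 14.5) is absent (z outside [5.5, 12]); Subtracting the remaining from the first: none of the subtracted shapes is present at this height, so the result so far is unchanged — area = 126.00 mm². So its area = 126.00 mm². Layer 100 (z = 24): the cube does not reach this height (z outside [0, 22]); the 10.5×18.5 cube at (4, 3.5) contributes its full rectangle (area 194.25 mm²); the cube at (7, -1) is present — its section is the full 29.5×6 rectangle (area 177.00 mm²); Taking the union: the regions partially overlap — summed areas 371.25 mm² minus the doubly-counted overlap 11.25 mm² gives 360.00 mm² — area = 360.00 mm²; the cylinder at (3, 14.5) is not intersected at this z (z outside [5.5, 12]); After the difference (first − rest): none of the subtracted shapes is present at this height, so the result so far is unchanged — area = 360.00 mm². So its area = 360.00 mm². Layer 100 is larger (360.00 vs 126.00 mm²).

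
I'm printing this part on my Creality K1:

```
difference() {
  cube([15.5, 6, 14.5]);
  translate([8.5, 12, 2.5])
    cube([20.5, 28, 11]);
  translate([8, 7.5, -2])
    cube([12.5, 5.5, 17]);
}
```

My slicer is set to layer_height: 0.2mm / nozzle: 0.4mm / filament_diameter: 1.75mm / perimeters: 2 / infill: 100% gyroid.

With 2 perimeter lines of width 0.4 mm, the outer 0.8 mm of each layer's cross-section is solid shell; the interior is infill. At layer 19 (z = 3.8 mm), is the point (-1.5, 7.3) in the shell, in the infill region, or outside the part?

At z = 3.8 mm: the cube is present — its section is the full 15.5×6 rectangle; the cube at (8.5, 12) (footprint 20.5×28) is included at this height; the cube at (8, 7.5) (footprint 12.5×5.5) is included at this height; Subtracting the remaining from the first: starting from the 15.5×6 cube, the 20.5×28 cube at (8.5, 12) misses the remaining region (no effect); the 12.5×5.5 cube at (8, 7.5) misses the remaining region (no effect) — 1 connected region. Overall, the cross-section is a single solid region. The nearest boundary edge runs (0.00, 6.00)→(15.50, 6.00); distance from the point to it = 1.98 mm. The point is not inside any of the regions above, so it lies outside the cross-section (1.98 mm from the nearest boundary).

outside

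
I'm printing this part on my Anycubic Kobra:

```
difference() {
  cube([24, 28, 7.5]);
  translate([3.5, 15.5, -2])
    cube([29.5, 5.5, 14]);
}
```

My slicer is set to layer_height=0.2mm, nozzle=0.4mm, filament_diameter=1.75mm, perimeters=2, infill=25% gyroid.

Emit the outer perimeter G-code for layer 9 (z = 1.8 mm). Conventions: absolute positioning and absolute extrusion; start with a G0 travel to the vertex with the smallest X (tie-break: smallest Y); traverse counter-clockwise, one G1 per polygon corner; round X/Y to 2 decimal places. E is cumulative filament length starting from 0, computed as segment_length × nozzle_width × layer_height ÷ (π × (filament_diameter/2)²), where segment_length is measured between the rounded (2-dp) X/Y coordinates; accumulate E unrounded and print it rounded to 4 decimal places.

G0 X0.00 Y0.00 Z1.80
G1 X24.00 Y0.00 E0.7982
G1 X24.00 Y15.50 E1.3138
G1 X3.50 Y15.50 E1.9956
G1 X3.50 Y21.00 E2.1785
G1 X24.00 Y21.00 E2.8604
G1 X24.00 Y28.00 E3.0932
G1 X0.00 Y28.00 E3.8914
G1 X0.00 Y0.00 E4.8227

At z = 1.8 mm: the cube (footprint 24×28) is included at this height; the cube at (3.5, 15.5) (footprint 29.5×5.5) is included at this height; Taking the first minus the rest: starting from the 24×28 cube, the 29.5×5.5 cube at (3.5, 15.5) partially overlaps it — only the 112.75 mm² overlap (of its 162.25 mm²) is removed, clipping the outline — 1 connected region. The outline is a single polygon with 8 vertices. Extrusion per mm of travel: 0.4 × 0.2 / (π × 0.875²) = 0.033260. Accumulating E over each segment gives final E = 4.8227.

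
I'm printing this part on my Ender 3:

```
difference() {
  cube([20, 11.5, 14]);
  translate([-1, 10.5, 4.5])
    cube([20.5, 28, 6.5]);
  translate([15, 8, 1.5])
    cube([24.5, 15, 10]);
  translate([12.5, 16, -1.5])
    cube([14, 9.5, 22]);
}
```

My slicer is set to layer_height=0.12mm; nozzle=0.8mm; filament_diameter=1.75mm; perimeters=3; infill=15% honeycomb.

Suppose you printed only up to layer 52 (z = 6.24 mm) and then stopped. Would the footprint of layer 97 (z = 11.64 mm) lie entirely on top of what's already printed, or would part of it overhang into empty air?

part overhangs

Compare the two slices. At z = 6.24: the cube is present — its section is the full 20×11.5 rectangle (area 230.00 mm²); the cube at (-1, 10.5) is present — its section is the full 20.5×28 rectangle (area 574.00 mm²); the cube at (15, 8) is present — its section is the full 24.5×15 rectangle (area 367.50 mm²); the cube at (12.5, 16) (footprint 14×9.5) is included at this height (area 133.00 mm²); Taking the first minus the rest: starting from the 20×11.5 cube (230.00 mm²), the 20.5×28 cube at (-1, 10.5) partially overlaps it — only the 19.50 mm² overlap (of its 574.00 mm²) is removed, clipping the outline; the 24.5×15 cube at (15, 8) partially overlaps it — only the 13.00 mm² overlap (of its 367.50 mm²) is removed, clipping the outline; the 14×9.5 cube at (12.5, 16) misses the remaining region (no effect) — area = 197.50 mm². At z = 11.64: the cube is present — its section is the full 20×11.5 rectangle (area 230.00 mm²); the cube at (-1, 10.5) does not reach this height (z outside [4.5, 11]); the cube at (15, 8) does not reach this height (z outside [1.5, 11.5]); the 14×9.5 cube at (12.5, 16) contributes its full rectangle (area 133.00 mm²); Subtracting the remaining from the first: starting from the 20×11.5 cube (230.00 mm²), the 14×9.5 cube at (12.5, 16) misses the remaining region (no effect) — area = 230.00 mm². Checking containment: at z = 11.64 the cross-section extends beyond the z = 6.24 cross-section by about 32.50 mm².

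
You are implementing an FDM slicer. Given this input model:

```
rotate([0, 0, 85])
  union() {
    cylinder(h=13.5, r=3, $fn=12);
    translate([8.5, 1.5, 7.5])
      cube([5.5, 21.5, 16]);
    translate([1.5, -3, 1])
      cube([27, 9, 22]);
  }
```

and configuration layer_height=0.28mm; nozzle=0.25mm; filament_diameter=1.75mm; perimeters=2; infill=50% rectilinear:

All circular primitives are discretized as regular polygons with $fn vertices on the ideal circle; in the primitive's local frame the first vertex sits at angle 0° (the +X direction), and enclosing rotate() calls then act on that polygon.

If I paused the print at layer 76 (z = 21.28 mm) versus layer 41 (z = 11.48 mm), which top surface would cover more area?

layer 41 (z = 11.48 mm)

Layer 76 (z = 21.28): the cylinder does not reach this height (z outside [0, 13.5]); the 5.5×21.5 cube at (8.5, 1.5) contributes its full rectangle (area 118.25 mm²); the cube at (1.5, -3) (footprint 27×9) is included at this height (area 243.00 mm²); Combining (union): the regions partially overlap — summed areas 361.25 mm² minus the doubly-counted overlap 24.75 mm² gives 336.50 mm² — area = 336.50 mm²; (whole slice rotated 85° about Z — lengths, areas and connectivity unchanged). So its area = 336.50 mm². Layer 41 (z = 11.48): the r=3 cylinder gives a regular 12-gon of circumradius 3 (constant along its height) (area = (12/2)·3.000²·sin(360°/12) = 27.00 mm²); the cube at (8.5, 1.5) (footprint 5.5×21.5) is included at this height (area 118.25 mm²); the cube at (1.5, -3) is present — its section is the full 27×9 rectangle (area 243.00 mm²); Merging all regions: the regions partially overlap — summed areas 388.25 mm² minus the doubly-counted overlap 29.85 mm² gives 358.40 mm² — area = 358.40 mm²; (rotated 85° about Z; rotation is an isometry so areas/perimeters/island counts are preserved). So its area = 358.40 mm². Layer 41 is larger (358.40 vs 336.50 mm²).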